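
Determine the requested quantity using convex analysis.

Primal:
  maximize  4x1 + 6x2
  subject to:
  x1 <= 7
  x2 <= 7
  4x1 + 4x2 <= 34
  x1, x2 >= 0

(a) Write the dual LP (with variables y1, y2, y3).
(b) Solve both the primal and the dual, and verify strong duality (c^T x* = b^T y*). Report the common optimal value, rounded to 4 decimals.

The standard primal-dual pair for 'max c^T x s.t. A x <= b, x >= 0' is:
  Dual:  min b^T y  s.t.  A^T y >= c,  y >= 0.

So the dual LP is:
  minimize  7y1 + 7y2 + 34y3
  subject to:
    y1 + 4y3 >= 4
    y2 + 4y3 >= 6
    y1, y2, y3 >= 0

Solving the primal: x* = (1.5, 7).
  primal value c^T x* = 48.
Solving the dual: y* = (0, 2, 1).
  dual value b^T y* = 48.
Strong duality: c^T x* = b^T y*. Confirmed.

48


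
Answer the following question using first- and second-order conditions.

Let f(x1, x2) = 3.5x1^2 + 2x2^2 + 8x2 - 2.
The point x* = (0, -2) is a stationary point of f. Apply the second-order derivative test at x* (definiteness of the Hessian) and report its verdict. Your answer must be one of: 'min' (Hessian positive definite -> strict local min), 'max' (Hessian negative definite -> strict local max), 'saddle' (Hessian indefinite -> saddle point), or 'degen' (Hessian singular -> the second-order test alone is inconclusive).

Compute the Hessian H = grad^2 f:
  H = [[7, 0], [0, 4]]
Verify stationarity: grad f(x*) = H x* + g = (0, 0).
Eigenvalues of H: 4, 7.
Both eigenvalues > 0, so H is positive definite -> x* is a strict local min.

min


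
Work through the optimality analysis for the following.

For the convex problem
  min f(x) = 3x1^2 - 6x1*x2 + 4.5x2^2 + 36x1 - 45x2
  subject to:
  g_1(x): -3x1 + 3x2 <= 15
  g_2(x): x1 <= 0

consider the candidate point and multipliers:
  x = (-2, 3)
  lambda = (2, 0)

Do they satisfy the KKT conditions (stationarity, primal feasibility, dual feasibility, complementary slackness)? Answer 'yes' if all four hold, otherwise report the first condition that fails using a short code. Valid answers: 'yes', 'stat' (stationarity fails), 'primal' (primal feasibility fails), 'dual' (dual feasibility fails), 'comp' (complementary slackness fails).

Gradient of f: grad f(x) = Q x + c = (6, -6)
Constraint values g_i(x) = a_i^T x - b_i:
  g_1((-2, 3)) = 0
  g_2((-2, 3)) = -2
Stationarity residual: grad f(x) + sum_i lambda_i a_i = (0, 0)
  -> stationarity OK
Primal feasibility (all g_i <= 0): OK
Dual feasibility (all lambda_i >= 0): OK
Complementary slackness (lambda_i * g_i(x) = 0 for all i): OK

Verdict: yes, KKT holds.

yes


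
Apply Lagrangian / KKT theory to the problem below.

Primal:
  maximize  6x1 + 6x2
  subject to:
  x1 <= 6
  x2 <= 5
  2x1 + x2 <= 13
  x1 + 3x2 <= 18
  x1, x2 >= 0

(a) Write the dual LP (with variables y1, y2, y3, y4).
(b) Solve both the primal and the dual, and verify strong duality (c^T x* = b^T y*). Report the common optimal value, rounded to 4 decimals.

The standard primal-dual pair for 'max c^T x s.t. A x <= b, x >= 0' is:
  Dual:  min b^T y  s.t.  A^T y >= c,  y >= 0.

So the dual LP is:
  minimize  6y1 + 5y2 + 13y3 + 18y4
  subject to:
    y1 + 2y3 + y4 >= 6
    y2 + y3 + 3y4 >= 6
    y1, y2, y3, y4 >= 0

Solving the primal: x* = (4.2, 4.6).
  primal value c^T x* = 52.8.
Solving the dual: y* = (0, 0, 2.4, 1.2).
  dual value b^T y* = 52.8.
Strong duality: c^T x* = b^T y*. Confirmed.

52.8


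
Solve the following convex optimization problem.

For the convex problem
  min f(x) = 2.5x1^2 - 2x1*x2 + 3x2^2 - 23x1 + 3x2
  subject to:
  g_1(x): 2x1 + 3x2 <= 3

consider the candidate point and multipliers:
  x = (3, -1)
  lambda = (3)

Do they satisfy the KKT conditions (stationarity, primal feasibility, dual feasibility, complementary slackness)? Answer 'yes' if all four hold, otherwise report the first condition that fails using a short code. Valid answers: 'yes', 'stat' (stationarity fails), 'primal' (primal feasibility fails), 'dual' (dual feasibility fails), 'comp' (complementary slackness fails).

Gradient of f: grad f(x) = Q x + c = (-6, -9)
Constraint values g_i(x) = a_i^T x - b_i:
  g_1((3, -1)) = 0
Stationarity residual: grad f(x) + sum_i lambda_i a_i = (0, 0)
  -> stationarity OK
Primal feasibility (all g_i <= 0): OK
Dual feasibility (all lambda_i >= 0): OK
Complementary slackness (lambda_i * g_i(x) = 0 for all i): OK

Verdict: yes, KKT holds.

yes


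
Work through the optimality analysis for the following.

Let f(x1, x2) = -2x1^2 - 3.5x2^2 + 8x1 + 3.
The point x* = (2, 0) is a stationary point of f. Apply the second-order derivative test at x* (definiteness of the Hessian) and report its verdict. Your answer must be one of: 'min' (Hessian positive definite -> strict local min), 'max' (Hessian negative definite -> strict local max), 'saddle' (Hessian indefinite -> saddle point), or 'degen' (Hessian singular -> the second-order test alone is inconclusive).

Compute the Hessian H = grad^2 f:
  H = [[-4, 0], [0, -7]]
Verify stationarity: grad f(x*) = H x* + g = (0, 0).
Eigenvalues of H: -7, -4.
Both eigenvalues < 0, so H is negative definite -> x* is a strict local max.

max


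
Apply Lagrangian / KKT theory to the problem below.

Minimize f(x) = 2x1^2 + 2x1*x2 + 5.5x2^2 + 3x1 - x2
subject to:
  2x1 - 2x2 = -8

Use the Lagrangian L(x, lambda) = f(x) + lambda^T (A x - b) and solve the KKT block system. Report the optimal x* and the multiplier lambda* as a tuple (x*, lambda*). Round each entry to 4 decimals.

Form the Lagrangian:
  L(x, lambda) = (1/2) x^T Q x + c^T x + lambda^T (A x - b)
Stationarity (grad_x L = 0): Q x + c + A^T lambda = 0.
Primal feasibility: A x = b.

This gives the KKT block system:
  [ Q   A^T ] [ x     ]   [-c ]
  [ A    0  ] [ lambda ] = [ b ]

Solving the linear system:
  x*      = (-2.8421, 1.1579)
  lambda* = (3.0263)
  f(x*)   = 7.2632

x* = (-2.8421, 1.1579), lambda* = (3.0263)


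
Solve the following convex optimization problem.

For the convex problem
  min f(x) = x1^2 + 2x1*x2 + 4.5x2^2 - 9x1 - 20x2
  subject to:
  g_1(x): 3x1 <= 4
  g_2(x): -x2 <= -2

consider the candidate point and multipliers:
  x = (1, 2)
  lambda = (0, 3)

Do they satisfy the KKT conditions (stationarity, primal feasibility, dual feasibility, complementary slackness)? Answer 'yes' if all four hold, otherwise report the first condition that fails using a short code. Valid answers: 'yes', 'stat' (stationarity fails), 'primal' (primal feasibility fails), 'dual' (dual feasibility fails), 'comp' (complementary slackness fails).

Gradient of f: grad f(x) = Q x + c = (-3, 0)
Constraint values g_i(x) = a_i^T x - b_i:
  g_1((1, 2)) = -1
  g_2((1, 2)) = 0
Stationarity residual: grad f(x) + sum_i lambda_i a_i = (-3, -3)
  -> stationarity FAILS
Primal feasibility (all g_i <= 0): OK
Dual feasibility (all lambda_i >= 0): OK
Complementary slackness (lambda_i * g_i(x) = 0 for all i): OK

Verdict: the first failing condition is stationarity -> stat.

stat


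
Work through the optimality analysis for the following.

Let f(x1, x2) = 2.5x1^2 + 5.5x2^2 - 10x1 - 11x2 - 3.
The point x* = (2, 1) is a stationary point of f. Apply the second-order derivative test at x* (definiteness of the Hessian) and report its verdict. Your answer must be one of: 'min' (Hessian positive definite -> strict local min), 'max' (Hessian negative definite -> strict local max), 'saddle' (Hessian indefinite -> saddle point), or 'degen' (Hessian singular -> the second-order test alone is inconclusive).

Compute the Hessian H = grad^2 f:
  H = [[5, 0], [0, 11]]
Verify stationarity: grad f(x*) = H x* + g = (0, 0).
Eigenvalues of H: 5, 11.
Both eigenvalues > 0, so H is positive definite -> x* is a strict local min.

min


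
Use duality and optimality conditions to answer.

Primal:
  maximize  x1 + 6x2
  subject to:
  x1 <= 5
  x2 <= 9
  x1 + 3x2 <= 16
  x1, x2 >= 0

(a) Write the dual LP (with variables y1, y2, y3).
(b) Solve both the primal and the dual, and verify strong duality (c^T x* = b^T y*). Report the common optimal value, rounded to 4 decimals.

The standard primal-dual pair for 'max c^T x s.t. A x <= b, x >= 0' is:
  Dual:  min b^T y  s.t.  A^T y >= c,  y >= 0.

So the dual LP is:
  minimize  5y1 + 9y2 + 16y3
  subject to:
    y1 + y3 >= 1
    y2 + 3y3 >= 6
    y1, y2, y3 >= 0

Solving the primal: x* = (0, 5.3333).
  primal value c^T x* = 32.
Solving the dual: y* = (0, 0, 2).
  dual value b^T y* = 32.
Strong duality: c^T x* = b^T y*. Confirmed.

32


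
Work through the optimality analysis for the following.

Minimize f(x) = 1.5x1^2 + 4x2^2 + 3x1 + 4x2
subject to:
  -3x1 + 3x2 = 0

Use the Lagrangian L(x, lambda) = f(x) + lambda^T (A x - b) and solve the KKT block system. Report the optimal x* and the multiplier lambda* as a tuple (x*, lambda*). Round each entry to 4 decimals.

Form the Lagrangian:
  L(x, lambda) = (1/2) x^T Q x + c^T x + lambda^T (A x - b)
Stationarity (grad_x L = 0): Q x + c + A^T lambda = 0.
Primal feasibility: A x = b.

This gives the KKT block system:
  [ Q   A^T ] [ x     ]   [-c ]
  [ A    0  ] [ lambda ] = [ b ]

Solving the linear system:
  x*      = (-0.6364, -0.6364)
  lambda* = (0.3636)
  f(x*)   = -2.2273

x* = (-0.6364, -0.6364), lambda* = (0.3636)


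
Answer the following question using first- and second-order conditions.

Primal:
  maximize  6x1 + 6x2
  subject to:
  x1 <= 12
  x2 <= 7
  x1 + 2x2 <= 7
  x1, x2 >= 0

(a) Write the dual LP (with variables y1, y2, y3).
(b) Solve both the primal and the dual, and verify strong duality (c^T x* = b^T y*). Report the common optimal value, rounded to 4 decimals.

The standard primal-dual pair for 'max c^T x s.t. A x <= b, x >= 0' is:
  Dual:  min b^T y  s.t.  A^T y >= c,  y >= 0.

So the dual LP is:
  minimize  12y1 + 7y2 + 7y3
  subject to:
    y1 + y3 >= 6
    y2 + 2y3 >= 6
    y1, y2, y3 >= 0

Solving the primal: x* = (7, 0).
  primal value c^T x* = 42.
Solving the dual: y* = (0, 0, 6).
  dual value b^T y* = 42.
Strong duality: c^T x* = b^T y*. Confirmed.

42


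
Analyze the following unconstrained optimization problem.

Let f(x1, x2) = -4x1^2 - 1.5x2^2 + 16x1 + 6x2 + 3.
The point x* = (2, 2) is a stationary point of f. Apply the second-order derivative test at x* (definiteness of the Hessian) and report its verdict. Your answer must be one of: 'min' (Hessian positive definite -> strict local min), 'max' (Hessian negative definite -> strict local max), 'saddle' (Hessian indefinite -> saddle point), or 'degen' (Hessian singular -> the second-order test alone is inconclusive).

Compute the Hessian H = grad^2 f:
  H = [[-8, 0], [0, -3]]
Verify stationarity: grad f(x*) = H x* + g = (0, 0).
Eigenvalues of H: -8, -3.
Both eigenvalues < 0, so H is negative definite -> x* is a strict local max.

max


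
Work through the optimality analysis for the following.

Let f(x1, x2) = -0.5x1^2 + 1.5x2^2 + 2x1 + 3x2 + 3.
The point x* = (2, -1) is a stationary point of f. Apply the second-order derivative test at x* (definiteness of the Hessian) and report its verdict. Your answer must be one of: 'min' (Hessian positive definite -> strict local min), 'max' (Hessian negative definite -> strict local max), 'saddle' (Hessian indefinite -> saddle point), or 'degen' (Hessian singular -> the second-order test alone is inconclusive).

Compute the Hessian H = grad^2 f:
  H = [[-1, 0], [0, 3]]
Verify stationarity: grad f(x*) = H x* + g = (0, 0).
Eigenvalues of H: -1, 3.
Eigenvalues have mixed signs, so H is indefinite -> x* is a saddle point.

saddle


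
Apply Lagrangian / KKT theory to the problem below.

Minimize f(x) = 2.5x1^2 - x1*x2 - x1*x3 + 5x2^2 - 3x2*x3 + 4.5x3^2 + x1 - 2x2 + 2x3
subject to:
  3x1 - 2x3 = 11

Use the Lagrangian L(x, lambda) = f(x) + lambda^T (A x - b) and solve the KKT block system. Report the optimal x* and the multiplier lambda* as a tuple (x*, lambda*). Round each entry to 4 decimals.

Form the Lagrangian:
  L(x, lambda) = (1/2) x^T Q x + c^T x + lambda^T (A x - b)
Stationarity (grad_x L = 0): Q x + c + A^T lambda = 0.
Primal feasibility: A x = b.

This gives the KKT block system:
  [ Q   A^T ] [ x     ]   [-c ]
  [ A    0  ] [ lambda ] = [ b ]

Solving the linear system:
  x*      = (2.9532, 0.1743, -1.0702)
  lambda* = (-5.554)
  f(x*)   = 30.7789

x* = (2.9532, 0.1743, -1.0702), lambda* = (-5.554)


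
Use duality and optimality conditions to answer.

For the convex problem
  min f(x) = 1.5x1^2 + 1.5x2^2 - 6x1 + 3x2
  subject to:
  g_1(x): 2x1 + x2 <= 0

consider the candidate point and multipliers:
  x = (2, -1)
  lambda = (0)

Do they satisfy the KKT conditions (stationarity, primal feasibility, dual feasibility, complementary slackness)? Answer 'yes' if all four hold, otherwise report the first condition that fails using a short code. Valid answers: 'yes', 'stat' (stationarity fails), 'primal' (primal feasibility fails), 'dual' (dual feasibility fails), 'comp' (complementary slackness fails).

Gradient of f: grad f(x) = Q x + c = (0, 0)
Constraint values g_i(x) = a_i^T x - b_i:
  g_1((2, -1)) = 3
Stationarity residual: grad f(x) + sum_i lambda_i a_i = (0, 0)
  -> stationarity OK
Primal feasibility (all g_i <= 0): FAILS
Dual feasibility (all lambda_i >= 0): OK
Complementary slackness (lambda_i * g_i(x) = 0 for all i): OK

Verdict: the first failing condition is primal_feasibility -> primal.

primal


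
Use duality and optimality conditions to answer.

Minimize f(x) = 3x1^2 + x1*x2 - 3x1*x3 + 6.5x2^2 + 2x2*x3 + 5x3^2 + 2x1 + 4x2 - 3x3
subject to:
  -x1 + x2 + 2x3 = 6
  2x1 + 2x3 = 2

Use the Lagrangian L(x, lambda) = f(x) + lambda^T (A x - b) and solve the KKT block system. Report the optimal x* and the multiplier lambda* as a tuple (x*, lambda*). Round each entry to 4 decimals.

Form the Lagrangian:
  L(x, lambda) = (1/2) x^T Q x + c^T x + lambda^T (A x - b)
Stationarity (grad_x L = 0): Q x + c + A^T lambda = 0.
Primal feasibility: A x = b.

This gives the KKT block system:
  [ Q   A^T ] [ x     ]   [-c ]
  [ A    0  ] [ lambda ] = [ b ]

Solving the linear system:
  x*      = (-1.218, 0.3459, 2.218)
  lambda* = (-11.7143, -0.0489)
  f(x*)   = 31.3383

x* = (-1.218, 0.3459, 2.218), lambda* = (-11.7143, -0.0489)


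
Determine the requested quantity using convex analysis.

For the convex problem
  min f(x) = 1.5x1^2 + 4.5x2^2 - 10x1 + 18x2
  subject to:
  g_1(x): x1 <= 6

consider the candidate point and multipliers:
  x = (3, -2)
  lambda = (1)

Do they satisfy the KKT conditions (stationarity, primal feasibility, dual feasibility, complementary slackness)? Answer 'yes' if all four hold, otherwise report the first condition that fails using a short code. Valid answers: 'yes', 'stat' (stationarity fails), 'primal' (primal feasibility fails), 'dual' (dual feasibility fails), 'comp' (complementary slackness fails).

Gradient of f: grad f(x) = Q x + c = (-1, 0)
Constraint values g_i(x) = a_i^T x - b_i:
  g_1((3, -2)) = -3
Stationarity residual: grad f(x) + sum_i lambda_i a_i = (0, 0)
  -> stationarity OK
Primal feasibility (all g_i <= 0): OK
Dual feasibility (all lambda_i >= 0): OK
Complementary slackness (lambda_i * g_i(x) = 0 for all i): FAILS

Verdict: the first failing condition is complementary_slackness -> comp.

comp


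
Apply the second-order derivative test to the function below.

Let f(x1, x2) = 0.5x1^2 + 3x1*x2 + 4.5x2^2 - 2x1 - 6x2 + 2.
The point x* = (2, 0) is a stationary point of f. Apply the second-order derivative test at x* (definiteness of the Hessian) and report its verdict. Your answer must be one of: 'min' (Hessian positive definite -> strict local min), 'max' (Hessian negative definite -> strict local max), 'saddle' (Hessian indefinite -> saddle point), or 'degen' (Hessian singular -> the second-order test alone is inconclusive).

Compute the Hessian H = grad^2 f:
  H = [[1, 3], [3, 9]]
Verify stationarity: grad f(x*) = H x* + g = (0, 0).
Eigenvalues of H: 0, 10.
H has a zero eigenvalue (singular; positive semidefinite but not definite), so H is neither positive definite, negative definite, nor indefinite. The second-order test alone is inconclusive -> degen.
(Indeed, f is constant along the null direction of H through x*, so x* is not a strict local extremum.)

degen


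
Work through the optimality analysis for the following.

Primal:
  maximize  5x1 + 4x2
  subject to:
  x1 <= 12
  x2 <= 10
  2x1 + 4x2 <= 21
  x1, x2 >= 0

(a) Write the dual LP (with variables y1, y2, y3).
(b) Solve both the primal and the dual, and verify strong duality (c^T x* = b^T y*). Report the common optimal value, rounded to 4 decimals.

The standard primal-dual pair for 'max c^T x s.t. A x <= b, x >= 0' is:
  Dual:  min b^T y  s.t.  A^T y >= c,  y >= 0.

So the dual LP is:
  minimize  12y1 + 10y2 + 21y3
  subject to:
    y1 + 2y3 >= 5
    y2 + 4y3 >= 4
    y1, y2, y3 >= 0

Solving the primal: x* = (10.5, 0).
  primal value c^T x* = 52.5.
Solving the dual: y* = (0, 0, 2.5).
  dual value b^T y* = 52.5.
Strong duality: c^T x* = b^T y*. Confirmed.

52.5


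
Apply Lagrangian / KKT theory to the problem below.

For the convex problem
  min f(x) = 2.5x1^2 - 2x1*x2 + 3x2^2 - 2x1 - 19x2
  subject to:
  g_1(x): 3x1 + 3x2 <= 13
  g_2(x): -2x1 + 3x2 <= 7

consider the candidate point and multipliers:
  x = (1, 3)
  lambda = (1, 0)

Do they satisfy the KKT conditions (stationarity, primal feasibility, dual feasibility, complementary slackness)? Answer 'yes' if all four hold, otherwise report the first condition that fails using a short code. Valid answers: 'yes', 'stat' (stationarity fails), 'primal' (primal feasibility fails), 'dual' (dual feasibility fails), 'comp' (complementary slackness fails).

Gradient of f: grad f(x) = Q x + c = (-3, -3)
Constraint values g_i(x) = a_i^T x - b_i:
  g_1((1, 3)) = -1
  g_2((1, 3)) = 0
Stationarity residual: grad f(x) + sum_i lambda_i a_i = (0, 0)
  -> stationarity OK
Primal feasibility (all g_i <= 0): OK
Dual feasibility (all lambda_i >= 0): OK
Complementary slackness (lambda_i * g_i(x) = 0 for all i): FAILS

Verdict: the first failing condition is complementary_slackness -> comp.

comp


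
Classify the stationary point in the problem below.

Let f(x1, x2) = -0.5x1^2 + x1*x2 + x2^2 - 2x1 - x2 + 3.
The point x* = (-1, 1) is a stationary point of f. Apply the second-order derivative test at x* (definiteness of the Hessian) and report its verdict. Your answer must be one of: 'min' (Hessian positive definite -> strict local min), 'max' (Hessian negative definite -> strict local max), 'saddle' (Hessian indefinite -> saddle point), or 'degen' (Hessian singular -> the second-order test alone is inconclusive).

Compute the Hessian H = grad^2 f:
  H = [[-1, 1], [1, 2]]
Verify stationarity: grad f(x*) = H x* + g = (0, 0).
Eigenvalues of H: -1.3028, 2.3028.
Eigenvalues have mixed signs, so H is indefinite -> x* is a saddle point.

saddle


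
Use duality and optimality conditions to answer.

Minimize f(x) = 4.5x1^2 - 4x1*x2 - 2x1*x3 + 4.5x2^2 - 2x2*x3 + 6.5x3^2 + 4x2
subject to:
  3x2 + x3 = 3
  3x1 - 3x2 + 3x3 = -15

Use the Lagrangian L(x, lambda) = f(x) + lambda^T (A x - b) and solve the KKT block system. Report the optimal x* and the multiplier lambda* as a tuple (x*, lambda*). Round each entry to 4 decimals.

Form the Lagrangian:
  L(x, lambda) = (1/2) x^T Q x + c^T x + lambda^T (A x - b)
Stationarity (grad_x L = 0): Q x + c + A^T lambda = 0.
Primal feasibility: A x = b.

This gives the KKT block system:
  [ Q   A^T ] [ x     ]   [-c ]
  [ A    0  ] [ lambda ] = [ b ]

Solving the linear system:
  x*      = (-2, 1.5, -1.5)
  lambda* = (-2.5, 7)
  f(x*)   = 59.25

x* = (-2, 1.5, -1.5), lambda* = (-2.5, 7)


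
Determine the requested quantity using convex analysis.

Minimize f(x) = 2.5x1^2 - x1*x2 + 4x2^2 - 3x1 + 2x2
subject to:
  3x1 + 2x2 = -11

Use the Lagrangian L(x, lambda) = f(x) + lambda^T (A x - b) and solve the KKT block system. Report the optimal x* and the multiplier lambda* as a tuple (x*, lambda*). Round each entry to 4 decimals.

Form the Lagrangian:
  L(x, lambda) = (1/2) x^T Q x + c^T x + lambda^T (A x - b)
Stationarity (grad_x L = 0): Q x + c + A^T lambda = 0.
Primal feasibility: A x = b.

This gives the KKT block system:
  [ Q   A^T ] [ x     ]   [-c ]
  [ A    0  ] [ lambda ] = [ b ]

Solving the linear system:
  x*      = (-2.5192, -1.7212)
  lambda* = (4.625)
  f(x*)   = 27.4952

x* = (-2.5192, -1.7212), lambda* = (4.625)


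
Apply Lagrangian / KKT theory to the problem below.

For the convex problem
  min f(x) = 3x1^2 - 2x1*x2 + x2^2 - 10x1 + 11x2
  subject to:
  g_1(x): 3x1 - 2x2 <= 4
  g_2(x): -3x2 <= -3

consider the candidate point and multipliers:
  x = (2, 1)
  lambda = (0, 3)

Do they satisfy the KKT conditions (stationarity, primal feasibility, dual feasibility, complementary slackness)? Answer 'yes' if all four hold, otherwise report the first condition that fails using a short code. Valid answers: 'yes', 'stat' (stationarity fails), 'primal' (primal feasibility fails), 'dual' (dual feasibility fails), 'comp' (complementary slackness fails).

Gradient of f: grad f(x) = Q x + c = (0, 9)
Constraint values g_i(x) = a_i^T x - b_i:
  g_1((2, 1)) = 0
  g_2((2, 1)) = 0
Stationarity residual: grad f(x) + sum_i lambda_i a_i = (0, 0)
  -> stationarity OK
Primal feasibility (all g_i <= 0): OK
Dual feasibility (all lambda_i >= 0): OK
Complementary slackness (lambda_i * g_i(x) = 0 for all i): OK

Verdict: yes, KKT holds.

yes


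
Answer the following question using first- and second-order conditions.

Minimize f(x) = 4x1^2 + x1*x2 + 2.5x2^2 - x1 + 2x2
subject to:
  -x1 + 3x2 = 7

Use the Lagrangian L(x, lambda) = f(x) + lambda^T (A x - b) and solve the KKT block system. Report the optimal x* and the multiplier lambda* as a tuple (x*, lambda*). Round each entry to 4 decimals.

Form the Lagrangian:
  L(x, lambda) = (1/2) x^T Q x + c^T x + lambda^T (A x - b)
Stationarity (grad_x L = 0): Q x + c + A^T lambda = 0.
Primal feasibility: A x = b.

This gives the KKT block system:
  [ Q   A^T ] [ x     ]   [-c ]
  [ A    0  ] [ lambda ] = [ b ]

Solving the linear system:
  x*      = (-0.6386, 2.1205)
  lambda* = (-3.988)
  f(x*)   = 16.3976

x* = (-0.6386, 2.1205), lambda* = (-3.988)


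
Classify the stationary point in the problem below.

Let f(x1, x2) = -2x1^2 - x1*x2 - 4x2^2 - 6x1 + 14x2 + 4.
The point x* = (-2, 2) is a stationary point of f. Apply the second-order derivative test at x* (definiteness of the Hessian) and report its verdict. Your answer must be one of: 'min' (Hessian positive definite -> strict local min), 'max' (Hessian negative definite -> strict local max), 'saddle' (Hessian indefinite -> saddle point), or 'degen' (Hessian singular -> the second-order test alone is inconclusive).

Compute the Hessian H = grad^2 f:
  H = [[-4, -1], [-1, -8]]
Verify stationarity: grad f(x*) = H x* + g = (0, 0).
Eigenvalues of H: -8.2361, -3.7639.
Both eigenvalues < 0, so H is negative definite -> x* is a strict local max.

max


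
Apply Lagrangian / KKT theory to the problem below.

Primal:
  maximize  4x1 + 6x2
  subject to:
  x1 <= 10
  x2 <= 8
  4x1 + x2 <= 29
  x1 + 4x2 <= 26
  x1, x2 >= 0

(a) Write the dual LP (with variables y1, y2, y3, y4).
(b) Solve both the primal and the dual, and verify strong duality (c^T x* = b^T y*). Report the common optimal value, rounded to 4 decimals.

The standard primal-dual pair for 'max c^T x s.t. A x <= b, x >= 0' is:
  Dual:  min b^T y  s.t.  A^T y >= c,  y >= 0.

So the dual LP is:
  minimize  10y1 + 8y2 + 29y3 + 26y4
  subject to:
    y1 + 4y3 + y4 >= 4
    y2 + y3 + 4y4 >= 6
    y1, y2, y3, y4 >= 0

Solving the primal: x* = (6, 5).
  primal value c^T x* = 54.
Solving the dual: y* = (0, 0, 0.6667, 1.3333).
  dual value b^T y* = 54.
Strong duality: c^T x* = b^T y*. Confirmed.

54


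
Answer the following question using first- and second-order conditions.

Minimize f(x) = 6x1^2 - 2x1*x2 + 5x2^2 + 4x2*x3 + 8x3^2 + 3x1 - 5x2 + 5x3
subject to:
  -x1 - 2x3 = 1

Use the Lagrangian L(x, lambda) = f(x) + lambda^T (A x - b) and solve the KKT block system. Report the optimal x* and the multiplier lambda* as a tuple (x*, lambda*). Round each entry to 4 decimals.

Form the Lagrangian:
  L(x, lambda) = (1/2) x^T Q x + c^T x + lambda^T (A x - b)
Stationarity (grad_x L = 0): Q x + c + A^T lambda = 0.
Primal feasibility: A x = b.

This gives the KKT block system:
  [ Q   A^T ] [ x     ]   [-c ]
  [ A    0  ] [ lambda ] = [ b ]

Solving the linear system:
  x*      = (-0.1181, 0.6528, -0.441)
  lambda* = (0.2778)
  f(x*)   = -3.0503

x* = (-0.1181, 0.6528, -0.441), lambda* = (0.2778)


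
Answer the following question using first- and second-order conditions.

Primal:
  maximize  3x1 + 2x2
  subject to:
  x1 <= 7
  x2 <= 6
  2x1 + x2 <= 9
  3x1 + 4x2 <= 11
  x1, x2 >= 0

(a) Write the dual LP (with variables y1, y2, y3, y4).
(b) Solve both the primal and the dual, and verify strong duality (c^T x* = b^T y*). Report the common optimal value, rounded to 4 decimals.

The standard primal-dual pair for 'max c^T x s.t. A x <= b, x >= 0' is:
  Dual:  min b^T y  s.t.  A^T y >= c,  y >= 0.

So the dual LP is:
  minimize  7y1 + 6y2 + 9y3 + 11y4
  subject to:
    y1 + 2y3 + 3y4 >= 3
    y2 + y3 + 4y4 >= 2
    y1, y2, y3, y4 >= 0

Solving the primal: x* = (3.6667, 0).
  primal value c^T x* = 11.
Solving the dual: y* = (0, 0, 0, 1).
  dual value b^T y* = 11.
Strong duality: c^T x* = b^T y*. Confirmed.

11


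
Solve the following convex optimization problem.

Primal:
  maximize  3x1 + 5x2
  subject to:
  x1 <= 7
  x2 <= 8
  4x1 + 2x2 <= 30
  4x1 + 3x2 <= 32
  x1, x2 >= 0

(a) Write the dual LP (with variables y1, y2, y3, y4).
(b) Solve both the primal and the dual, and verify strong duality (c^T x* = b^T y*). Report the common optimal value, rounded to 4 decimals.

The standard primal-dual pair for 'max c^T x s.t. A x <= b, x >= 0' is:
  Dual:  min b^T y  s.t.  A^T y >= c,  y >= 0.

So the dual LP is:
  minimize  7y1 + 8y2 + 30y3 + 32y4
  subject to:
    y1 + 4y3 + 4y4 >= 3
    y2 + 2y3 + 3y4 >= 5
    y1, y2, y3, y4 >= 0

Solving the primal: x* = (2, 8).
  primal value c^T x* = 46.
Solving the dual: y* = (0, 2.75, 0, 0.75).
  dual value b^T y* = 46.
Strong duality: c^T x* = b^T y*. Confirmed.

46


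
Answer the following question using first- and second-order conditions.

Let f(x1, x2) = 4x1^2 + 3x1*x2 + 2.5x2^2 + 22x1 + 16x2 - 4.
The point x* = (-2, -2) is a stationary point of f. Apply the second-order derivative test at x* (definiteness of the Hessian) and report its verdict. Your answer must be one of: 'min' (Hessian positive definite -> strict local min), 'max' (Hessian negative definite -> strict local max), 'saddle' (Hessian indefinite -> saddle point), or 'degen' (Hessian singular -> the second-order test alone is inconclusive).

Compute the Hessian H = grad^2 f:
  H = [[8, 3], [3, 5]]
Verify stationarity: grad f(x*) = H x* + g = (0, 0).
Eigenvalues of H: 3.1459, 9.8541.
Both eigenvalues > 0, so H is positive definite -> x* is a strict local min.

min


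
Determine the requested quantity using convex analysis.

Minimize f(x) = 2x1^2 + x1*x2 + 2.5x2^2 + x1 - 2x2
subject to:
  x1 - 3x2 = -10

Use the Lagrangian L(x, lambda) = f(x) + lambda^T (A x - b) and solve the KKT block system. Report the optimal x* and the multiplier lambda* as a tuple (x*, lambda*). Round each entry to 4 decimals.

Form the Lagrangian:
  L(x, lambda) = (1/2) x^T Q x + c^T x + lambda^T (A x - b)
Stationarity (grad_x L = 0): Q x + c + A^T lambda = 0.
Primal feasibility: A x = b.

This gives the KKT block system:
  [ Q   A^T ] [ x     ]   [-c ]
  [ A    0  ] [ lambda ] = [ b ]

Solving the linear system:
  x*      = (-1.766, 2.7447)
  lambda* = (3.3191)
  f(x*)   = 12.9681

x* = (-1.766, 2.7447), lambda* = (3.3191)


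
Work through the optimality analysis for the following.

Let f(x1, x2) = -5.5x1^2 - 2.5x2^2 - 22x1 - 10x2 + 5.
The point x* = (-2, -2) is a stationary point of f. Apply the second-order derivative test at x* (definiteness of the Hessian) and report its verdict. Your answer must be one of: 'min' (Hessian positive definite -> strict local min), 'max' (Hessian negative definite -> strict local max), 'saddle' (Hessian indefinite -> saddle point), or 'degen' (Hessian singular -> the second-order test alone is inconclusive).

Compute the Hessian H = grad^2 f:
  H = [[-11, 0], [0, -5]]
Verify stationarity: grad f(x*) = H x* + g = (0, 0).
Eigenvalues of H: -11, -5.
Both eigenvalues < 0, so H is negative definite -> x* is a strict local max.

max


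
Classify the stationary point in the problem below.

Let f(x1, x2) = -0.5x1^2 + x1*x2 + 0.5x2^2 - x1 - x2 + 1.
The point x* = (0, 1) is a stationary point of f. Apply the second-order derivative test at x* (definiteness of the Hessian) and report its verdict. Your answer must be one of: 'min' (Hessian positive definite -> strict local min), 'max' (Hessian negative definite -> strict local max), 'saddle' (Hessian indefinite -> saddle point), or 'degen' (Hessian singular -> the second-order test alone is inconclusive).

Compute the Hessian H = grad^2 f:
  H = [[-1, 1], [1, 1]]
Verify stationarity: grad f(x*) = H x* + g = (0, 0).
Eigenvalues of H: -1.4142, 1.4142.
Eigenvalues have mixed signs, so H is indefinite -> x* is a saddle point.

saddle


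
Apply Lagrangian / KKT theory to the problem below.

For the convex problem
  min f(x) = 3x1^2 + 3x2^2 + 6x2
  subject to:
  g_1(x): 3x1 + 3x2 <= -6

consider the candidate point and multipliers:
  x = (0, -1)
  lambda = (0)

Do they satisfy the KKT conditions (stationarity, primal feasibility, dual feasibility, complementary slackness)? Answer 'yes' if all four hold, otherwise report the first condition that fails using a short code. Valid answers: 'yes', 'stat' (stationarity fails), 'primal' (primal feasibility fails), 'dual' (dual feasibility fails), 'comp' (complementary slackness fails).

Gradient of f: grad f(x) = Q x + c = (0, 0)
Constraint values g_i(x) = a_i^T x - b_i:
  g_1((0, -1)) = 3
Stationarity residual: grad f(x) + sum_i lambda_i a_i = (0, 0)
  -> stationarity OK
Primal feasibility (all g_i <= 0): FAILS
Dual feasibility (all lambda_i >= 0): OK
Complementary slackness (lambda_i * g_i(x) = 0 for all i): OK

Verdict: the first failing condition is primal_feasibility -> primal.

primal


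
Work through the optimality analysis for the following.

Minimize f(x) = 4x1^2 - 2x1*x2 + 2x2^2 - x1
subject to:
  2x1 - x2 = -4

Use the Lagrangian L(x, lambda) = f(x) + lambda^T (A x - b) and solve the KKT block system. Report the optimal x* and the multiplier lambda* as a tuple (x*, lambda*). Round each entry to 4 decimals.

Form the Lagrangian:
  L(x, lambda) = (1/2) x^T Q x + c^T x + lambda^T (A x - b)
Stationarity (grad_x L = 0): Q x + c + A^T lambda = 0.
Primal feasibility: A x = b.

This gives the KKT block system:
  [ Q   A^T ] [ x     ]   [-c ]
  [ A    0  ] [ lambda ] = [ b ]

Solving the linear system:
  x*      = (-1.4375, 1.125)
  lambda* = (7.375)
  f(x*)   = 15.4688

x* = (-1.4375, 1.125), lambda* = (7.375)


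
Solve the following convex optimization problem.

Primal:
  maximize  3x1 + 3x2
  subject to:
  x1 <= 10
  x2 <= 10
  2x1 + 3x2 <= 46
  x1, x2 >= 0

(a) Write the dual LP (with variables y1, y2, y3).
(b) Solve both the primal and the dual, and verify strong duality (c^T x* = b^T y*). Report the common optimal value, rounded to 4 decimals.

The standard primal-dual pair for 'max c^T x s.t. A x <= b, x >= 0' is:
  Dual:  min b^T y  s.t.  A^T y >= c,  y >= 0.

So the dual LP is:
  minimize  10y1 + 10y2 + 46y3
  subject to:
    y1 + 2y3 >= 3
    y2 + 3y3 >= 3
    y1, y2, y3 >= 0

Solving the primal: x* = (10, 8.6667).
  primal value c^T x* = 56.
Solving the dual: y* = (1, 0, 1).
  dual value b^T y* = 56.
Strong duality: c^T x* = b^T y*. Confirmed.

56


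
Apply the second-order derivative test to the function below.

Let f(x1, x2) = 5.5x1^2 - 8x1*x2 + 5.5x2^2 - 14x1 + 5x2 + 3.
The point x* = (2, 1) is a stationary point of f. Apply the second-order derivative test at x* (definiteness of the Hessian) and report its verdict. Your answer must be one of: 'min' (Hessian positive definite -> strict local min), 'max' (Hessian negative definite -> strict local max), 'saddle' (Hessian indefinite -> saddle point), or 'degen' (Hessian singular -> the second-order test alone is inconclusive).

Compute the Hessian H = grad^2 f:
  H = [[11, -8], [-8, 11]]
Verify stationarity: grad f(x*) = H x* + g = (0, 0).
Eigenvalues of H: 3, 19.
Both eigenvalues > 0, so H is positive definite -> x* is a strict local min.

min


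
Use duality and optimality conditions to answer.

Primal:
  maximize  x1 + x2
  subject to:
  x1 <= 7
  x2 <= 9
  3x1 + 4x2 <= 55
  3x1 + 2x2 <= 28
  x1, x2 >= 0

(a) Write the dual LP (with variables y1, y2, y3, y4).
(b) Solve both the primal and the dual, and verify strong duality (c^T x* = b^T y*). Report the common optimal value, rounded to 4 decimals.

The standard primal-dual pair for 'max c^T x s.t. A x <= b, x >= 0' is:
  Dual:  min b^T y  s.t.  A^T y >= c,  y >= 0.

So the dual LP is:
  minimize  7y1 + 9y2 + 55y3 + 28y4
  subject to:
    y1 + 3y3 + 3y4 >= 1
    y2 + 4y3 + 2y4 >= 1
    y1, y2, y3, y4 >= 0

Solving the primal: x* = (3.3333, 9).
  primal value c^T x* = 12.3333.
Solving the dual: y* = (0, 0.3333, 0, 0.3333).
  dual value b^T y* = 12.3333.
Strong duality: c^T x* = b^T y*. Confirmed.

12.3333


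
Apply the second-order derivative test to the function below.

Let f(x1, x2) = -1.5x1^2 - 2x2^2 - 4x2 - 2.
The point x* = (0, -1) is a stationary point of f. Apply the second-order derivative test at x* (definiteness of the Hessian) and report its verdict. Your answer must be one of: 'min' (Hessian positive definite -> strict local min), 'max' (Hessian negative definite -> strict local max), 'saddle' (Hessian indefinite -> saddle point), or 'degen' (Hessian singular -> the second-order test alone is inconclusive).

Compute the Hessian H = grad^2 f:
  H = [[-3, 0], [0, -4]]
Verify stationarity: grad f(x*) = H x* + g = (0, 0).
Eigenvalues of H: -4, -3.
Both eigenvalues < 0, so H is negative definite -> x* is a strict local max.

max


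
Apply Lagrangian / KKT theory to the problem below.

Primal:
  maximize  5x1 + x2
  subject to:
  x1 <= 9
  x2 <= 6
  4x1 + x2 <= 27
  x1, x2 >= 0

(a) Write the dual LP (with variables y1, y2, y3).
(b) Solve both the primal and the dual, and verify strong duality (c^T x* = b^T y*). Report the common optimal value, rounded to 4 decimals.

The standard primal-dual pair for 'max c^T x s.t. A x <= b, x >= 0' is:
  Dual:  min b^T y  s.t.  A^T y >= c,  y >= 0.

So the dual LP is:
  minimize  9y1 + 6y2 + 27y3
  subject to:
    y1 + 4y3 >= 5
    y2 + y3 >= 1
    y1, y2, y3 >= 0

Solving the primal: x* = (6.75, 0).
  primal value c^T x* = 33.75.
Solving the dual: y* = (0, 0, 1.25).
  dual value b^T y* = 33.75.
Strong duality: c^T x* = b^T y*. Confirmed.

33.75


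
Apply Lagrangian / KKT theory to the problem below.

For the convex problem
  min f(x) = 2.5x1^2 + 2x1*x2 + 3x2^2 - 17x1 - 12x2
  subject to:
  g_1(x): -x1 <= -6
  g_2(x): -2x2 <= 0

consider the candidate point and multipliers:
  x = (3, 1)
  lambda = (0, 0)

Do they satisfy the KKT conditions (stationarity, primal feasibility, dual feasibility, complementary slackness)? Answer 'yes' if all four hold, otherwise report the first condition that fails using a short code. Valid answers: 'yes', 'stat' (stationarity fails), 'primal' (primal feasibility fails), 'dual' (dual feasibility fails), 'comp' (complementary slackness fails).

Gradient of f: grad f(x) = Q x + c = (0, 0)
Constraint values g_i(x) = a_i^T x - b_i:
  g_1((3, 1)) = 3
  g_2((3, 1)) = -2
Stationarity residual: grad f(x) + sum_i lambda_i a_i = (0, 0)
  -> stationarity OK
Primal feasibility (all g_i <= 0): FAILS
Dual feasibility (all lambda_i >= 0): OK
Complementary slackness (lambda_i * g_i(x) = 0 for all i): OK

Verdict: the first failing condition is primal_feasibility -> primal.

primal


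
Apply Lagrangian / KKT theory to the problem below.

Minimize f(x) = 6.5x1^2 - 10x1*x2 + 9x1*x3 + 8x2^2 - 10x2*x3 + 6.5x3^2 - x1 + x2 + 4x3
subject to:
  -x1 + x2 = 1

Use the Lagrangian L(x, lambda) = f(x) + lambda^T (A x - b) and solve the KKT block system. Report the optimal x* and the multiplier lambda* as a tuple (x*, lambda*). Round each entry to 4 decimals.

Form the Lagrangian:
  L(x, lambda) = (1/2) x^T Q x + c^T x + lambda^T (A x - b)
Stationarity (grad_x L = 0): Q x + c + A^T lambda = 0.
Primal feasibility: A x = b.

This gives the KKT block system:
  [ Q   A^T ] [ x     ]   [-c ]
  [ A    0  ] [ lambda ] = [ b ]

Solving the linear system:
  x*      = (-0.6207, 0.3793, 0.4138)
  lambda* = (-9.1379)
  f(x*)   = 5.8966

x* = (-0.6207, 0.3793, 0.4138), lambda* = (-9.1379)


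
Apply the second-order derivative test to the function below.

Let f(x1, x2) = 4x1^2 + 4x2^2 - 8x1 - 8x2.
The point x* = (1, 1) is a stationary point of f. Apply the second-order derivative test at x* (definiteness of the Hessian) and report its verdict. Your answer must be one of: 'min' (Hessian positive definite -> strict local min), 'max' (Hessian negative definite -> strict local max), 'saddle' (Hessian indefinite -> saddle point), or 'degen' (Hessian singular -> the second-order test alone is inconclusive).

Compute the Hessian H = grad^2 f:
  H = [[8, 0], [0, 8]]
Verify stationarity: grad f(x*) = H x* + g = (0, 0).
Eigenvalues of H: 8, 8.
Both eigenvalues > 0, so H is positive definite -> x* is a strict local min.

min


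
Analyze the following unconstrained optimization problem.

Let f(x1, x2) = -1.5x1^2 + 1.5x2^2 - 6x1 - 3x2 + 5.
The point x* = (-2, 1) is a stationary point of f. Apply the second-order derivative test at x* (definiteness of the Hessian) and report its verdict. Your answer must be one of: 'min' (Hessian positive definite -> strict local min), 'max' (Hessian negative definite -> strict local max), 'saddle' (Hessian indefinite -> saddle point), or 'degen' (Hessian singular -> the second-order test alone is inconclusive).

Compute the Hessian H = grad^2 f:
  H = [[-3, 0], [0, 3]]
Verify stationarity: grad f(x*) = H x* + g = (0, 0).
Eigenvalues of H: -3, 3.
Eigenvalues have mixed signs, so H is indefinite -> x* is a saddle point.

saddle


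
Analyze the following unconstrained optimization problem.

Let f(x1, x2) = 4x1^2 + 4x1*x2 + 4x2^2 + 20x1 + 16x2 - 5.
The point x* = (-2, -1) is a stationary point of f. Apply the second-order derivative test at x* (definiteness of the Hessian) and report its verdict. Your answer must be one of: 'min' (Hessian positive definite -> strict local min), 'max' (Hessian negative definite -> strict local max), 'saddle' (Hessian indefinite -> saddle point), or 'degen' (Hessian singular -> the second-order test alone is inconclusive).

Compute the Hessian H = grad^2 f:
  H = [[8, 4], [4, 8]]
Verify stationarity: grad f(x*) = H x* + g = (0, 0).
Eigenvalues of H: 4, 12.
Both eigenvalues > 0, so H is positive definite -> x* is a strict local min.

min


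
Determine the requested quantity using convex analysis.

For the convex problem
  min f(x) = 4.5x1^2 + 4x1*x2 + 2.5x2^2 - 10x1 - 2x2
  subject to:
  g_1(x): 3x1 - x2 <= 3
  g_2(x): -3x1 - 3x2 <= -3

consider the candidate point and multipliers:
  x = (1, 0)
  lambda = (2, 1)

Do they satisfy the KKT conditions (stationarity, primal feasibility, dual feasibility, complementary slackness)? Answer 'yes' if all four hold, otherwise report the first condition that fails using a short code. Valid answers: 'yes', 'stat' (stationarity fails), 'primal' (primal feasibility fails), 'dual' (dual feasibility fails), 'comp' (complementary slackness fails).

Gradient of f: grad f(x) = Q x + c = (-1, 2)
Constraint values g_i(x) = a_i^T x - b_i:
  g_1((1, 0)) = 0
  g_2((1, 0)) = 0
Stationarity residual: grad f(x) + sum_i lambda_i a_i = (2, -3)
  -> stationarity FAILS
Primal feasibility (all g_i <= 0): OK
Dual feasibility (all lambda_i >= 0): OK
Complementary slackness (lambda_i * g_i(x) = 0 for all i): OK

Verdict: the first failing condition is stationarity -> stat.

stat


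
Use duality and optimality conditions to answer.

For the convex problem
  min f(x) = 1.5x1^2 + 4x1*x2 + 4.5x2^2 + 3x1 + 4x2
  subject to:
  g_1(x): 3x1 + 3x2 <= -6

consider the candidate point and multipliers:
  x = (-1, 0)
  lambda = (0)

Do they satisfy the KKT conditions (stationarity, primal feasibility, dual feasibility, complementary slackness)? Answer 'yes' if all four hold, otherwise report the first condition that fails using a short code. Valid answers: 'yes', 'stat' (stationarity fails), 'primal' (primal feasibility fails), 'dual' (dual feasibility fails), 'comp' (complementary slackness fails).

Gradient of f: grad f(x) = Q x + c = (0, 0)
Constraint values g_i(x) = a_i^T x - b_i:
  g_1((-1, 0)) = 3
Stationarity residual: grad f(x) + sum_i lambda_i a_i = (0, 0)
  -> stationarity OK
Primal feasibility (all g_i <= 0): FAILS
Dual feasibility (all lambda_i >= 0): OK
Complementary slackness (lambda_i * g_i(x) = 0 for all i): OK

Verdict: the first failing condition is primal_feasibility -> primal.

primal
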